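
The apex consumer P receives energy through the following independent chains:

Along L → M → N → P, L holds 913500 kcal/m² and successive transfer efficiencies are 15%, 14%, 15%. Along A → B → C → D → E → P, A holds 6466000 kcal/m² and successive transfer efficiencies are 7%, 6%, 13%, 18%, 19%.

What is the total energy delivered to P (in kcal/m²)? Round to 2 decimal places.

Via L: 913500 × 0.15 × 0.14 × 0.15 = 2877.525 kcal/m²
Via A: 6466000 × 0.07 × 0.06 × 0.13 × 0.18 × 0.19 = 120.7409112 kcal/m²
Total at P: 2877.525 + 120.7409112 = 2998.2659112 kcal/m²

2998.27 kcal/m²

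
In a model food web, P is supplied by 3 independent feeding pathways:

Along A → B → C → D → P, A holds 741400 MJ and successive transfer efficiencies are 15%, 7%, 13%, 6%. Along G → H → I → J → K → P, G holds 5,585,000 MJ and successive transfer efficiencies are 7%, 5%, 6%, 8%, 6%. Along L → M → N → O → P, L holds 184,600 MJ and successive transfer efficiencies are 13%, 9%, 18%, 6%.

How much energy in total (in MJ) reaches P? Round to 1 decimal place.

89.7 MJ

Via A: 741400 × 0.15 × 0.07 × 0.13 × 0.06 = 60.72066 MJ
Via G: 5585000 × 0.07 × 0.05 × 0.06 × 0.08 × 0.06 = 5.62968 MJ
Via L: 184600 × 0.13 × 0.09 × 0.18 × 0.06 = 23.326056 MJ
Total at P: 60.72066 + 5.62968 + 23.326056 = 89.676396 MJ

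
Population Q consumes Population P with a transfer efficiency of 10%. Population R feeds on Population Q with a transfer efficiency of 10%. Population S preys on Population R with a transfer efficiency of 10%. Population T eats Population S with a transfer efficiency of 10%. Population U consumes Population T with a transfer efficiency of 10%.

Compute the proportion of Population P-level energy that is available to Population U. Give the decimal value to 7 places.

0.0000100

Product of link efficiencies: 0.1 × 0.1 × 0.1 × 0.1 × 0.1 = 0.00001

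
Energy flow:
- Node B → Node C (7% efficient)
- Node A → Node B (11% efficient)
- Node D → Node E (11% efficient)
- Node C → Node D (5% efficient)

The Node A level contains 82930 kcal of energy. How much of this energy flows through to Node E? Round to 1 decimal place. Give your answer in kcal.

3.5 kcal

Node B: 82930 × 0.11 = 9122.3 kcal
Node C: 9122.3 × 0.07 = 638.561 kcal
Node D: 638.561 × 0.05 = 31.92805 kcal
Node E: 31.92805 × 0.11 = 3.5120855 kcal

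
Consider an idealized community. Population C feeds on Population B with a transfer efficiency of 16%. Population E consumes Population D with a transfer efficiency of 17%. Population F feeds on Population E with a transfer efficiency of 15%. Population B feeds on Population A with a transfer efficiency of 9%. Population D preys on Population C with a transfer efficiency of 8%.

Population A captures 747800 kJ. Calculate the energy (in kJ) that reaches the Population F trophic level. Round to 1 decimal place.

22.0 kJ

Population B: 747800 × 0.09 = 67302 kJ
Population C: 67302 × 0.16 = 10768.32 kJ
Population D: 10768.32 × 0.08 = 861.4656 kJ
Population E: 861.4656 × 0.17 = 146.449152 kJ
Population F: 146.449152 × 0.15 = 21.9673728 kJ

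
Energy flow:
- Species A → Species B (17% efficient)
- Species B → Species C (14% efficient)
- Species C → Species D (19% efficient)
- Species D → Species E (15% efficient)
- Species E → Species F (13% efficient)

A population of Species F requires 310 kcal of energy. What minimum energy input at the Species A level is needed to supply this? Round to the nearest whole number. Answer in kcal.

Cumulative transfer efficiency: 0.17 × 0.14 × 0.19 × 0.15 × 0.13 = 0.000088179
Species A energy = 310 / 0.000088179 = 3515576 kcal

3515576 kcal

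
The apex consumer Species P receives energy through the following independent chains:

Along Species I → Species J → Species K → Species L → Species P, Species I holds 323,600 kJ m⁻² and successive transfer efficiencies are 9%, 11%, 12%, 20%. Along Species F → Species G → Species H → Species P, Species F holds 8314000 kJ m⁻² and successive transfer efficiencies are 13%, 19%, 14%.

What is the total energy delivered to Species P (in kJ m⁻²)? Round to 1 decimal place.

28826.7 kJ m⁻²

Via Species I: 323600 × 0.09 × 0.11 × 0.12 × 0.2 = 76.88736 kJ m⁻²
Via Species F: 8314000 × 0.13 × 0.19 × 0.14 = 28749.812 kJ m⁻²
Total at Species P: 76.88736 + 28749.812 = 28826.69936 kJ m⁻²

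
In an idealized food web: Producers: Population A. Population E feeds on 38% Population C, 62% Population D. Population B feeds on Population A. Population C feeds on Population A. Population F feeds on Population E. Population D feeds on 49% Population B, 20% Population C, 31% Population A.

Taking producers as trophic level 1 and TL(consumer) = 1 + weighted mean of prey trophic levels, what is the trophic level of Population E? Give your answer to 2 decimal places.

Population B: 1 + 1 = 2
Population C: 1 + 1 = 2
Population D: 1 + (0.49×2 + 0.2×2 + 0.31×1) = 2.69
Population E: 1 + (0.38×2 + 0.62×2.69) = 3.4278
Population F: 1 + 3.4278 = 4.4278

3.43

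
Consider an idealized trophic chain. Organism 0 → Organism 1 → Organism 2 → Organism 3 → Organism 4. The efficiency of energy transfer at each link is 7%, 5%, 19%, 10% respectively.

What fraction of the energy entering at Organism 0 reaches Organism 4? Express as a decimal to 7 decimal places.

0.0000665

Product of link efficiencies: 0.07 × 0.05 × 0.19 × 0.1 = 0.0000665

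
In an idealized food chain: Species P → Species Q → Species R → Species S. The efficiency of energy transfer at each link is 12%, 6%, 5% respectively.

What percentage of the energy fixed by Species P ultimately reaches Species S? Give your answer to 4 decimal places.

0.0360%

Product of link efficiencies: 0.12 × 0.06 × 0.05 = 0.00036
As a percentage: 0.00036 × 100 = 0.0360%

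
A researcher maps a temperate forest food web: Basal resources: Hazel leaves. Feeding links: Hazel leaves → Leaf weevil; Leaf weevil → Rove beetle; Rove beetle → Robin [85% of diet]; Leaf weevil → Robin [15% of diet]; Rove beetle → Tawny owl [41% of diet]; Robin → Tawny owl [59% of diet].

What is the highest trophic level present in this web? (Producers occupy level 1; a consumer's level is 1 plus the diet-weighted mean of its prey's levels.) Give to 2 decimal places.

4.50

Leaf weevil: 1 + 1 = 2
Rove beetle: 1 + 2 = 3
Robin: 1 + (0.85×3 + 0.15×2) = 3.85
Tawny owl: 1 + (0.41×3 + 0.59×3.85) = 4.5015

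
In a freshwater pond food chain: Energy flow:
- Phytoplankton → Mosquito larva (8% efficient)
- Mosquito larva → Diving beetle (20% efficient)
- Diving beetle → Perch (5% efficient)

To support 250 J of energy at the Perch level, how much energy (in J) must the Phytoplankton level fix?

Cumulative transfer efficiency: 0.08 × 0.2 × 0.05 = 0.0008
Phytoplankton energy = 250 / 0.0008 = 312500 J

312500 J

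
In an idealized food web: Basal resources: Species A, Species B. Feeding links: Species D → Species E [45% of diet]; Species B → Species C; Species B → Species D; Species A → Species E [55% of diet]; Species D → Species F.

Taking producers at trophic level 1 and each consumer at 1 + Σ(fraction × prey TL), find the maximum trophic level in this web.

3

Species C: 1 + 1 = 2
Species D: 1 + 1 = 2
Species E: 1 + (0.55×1 + 0.45×2) = 2.45
Species F: 1 + 2 = 3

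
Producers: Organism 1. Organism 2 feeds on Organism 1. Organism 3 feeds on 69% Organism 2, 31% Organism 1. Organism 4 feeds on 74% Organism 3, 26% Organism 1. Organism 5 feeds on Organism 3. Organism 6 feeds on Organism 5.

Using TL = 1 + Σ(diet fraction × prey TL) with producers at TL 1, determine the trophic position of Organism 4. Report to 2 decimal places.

3.25

Organism 2: 1 + 1 = 2
Organism 3: 1 + (0.69×2 + 0.31×1) = 2.69
Organism 4: 1 + (0.74×2.69 + 0.26×1) = 3.2506
Organism 5: 1 + 2.69 = 3.69
Organism 6: 1 + 3.69 = 4.69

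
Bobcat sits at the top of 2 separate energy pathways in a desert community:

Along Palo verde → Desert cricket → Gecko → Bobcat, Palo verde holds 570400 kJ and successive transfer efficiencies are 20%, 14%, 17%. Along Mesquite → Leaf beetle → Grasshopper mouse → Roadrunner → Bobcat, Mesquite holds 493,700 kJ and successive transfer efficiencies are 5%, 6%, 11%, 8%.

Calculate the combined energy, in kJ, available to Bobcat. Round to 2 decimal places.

2728.14 kJ

Via Palo verde: 570400 × 0.2 × 0.14 × 0.17 = 2715.104 kJ
Via Mesquite: 493700 × 0.05 × 0.06 × 0.11 × 0.08 = 13.03368 kJ
Total at Bobcat: 2715.104 + 13.03368 = 2728.13768 kJ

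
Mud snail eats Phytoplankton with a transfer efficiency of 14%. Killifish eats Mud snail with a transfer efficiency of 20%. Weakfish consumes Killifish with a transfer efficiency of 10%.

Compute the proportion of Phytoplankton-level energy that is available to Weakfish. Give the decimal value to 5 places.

Product of link efficiencies: 0.14 × 0.2 × 0.1 = 0.0028

0.00280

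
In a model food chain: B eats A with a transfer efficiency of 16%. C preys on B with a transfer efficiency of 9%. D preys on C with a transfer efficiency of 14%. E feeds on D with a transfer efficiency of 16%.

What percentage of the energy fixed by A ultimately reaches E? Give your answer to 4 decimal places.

0.0323%

Product of link efficiencies: 0.16 × 0.09 × 0.14 × 0.16 = 0.00032256
As a percentage: 0.00032256 × 100 = 0.0323%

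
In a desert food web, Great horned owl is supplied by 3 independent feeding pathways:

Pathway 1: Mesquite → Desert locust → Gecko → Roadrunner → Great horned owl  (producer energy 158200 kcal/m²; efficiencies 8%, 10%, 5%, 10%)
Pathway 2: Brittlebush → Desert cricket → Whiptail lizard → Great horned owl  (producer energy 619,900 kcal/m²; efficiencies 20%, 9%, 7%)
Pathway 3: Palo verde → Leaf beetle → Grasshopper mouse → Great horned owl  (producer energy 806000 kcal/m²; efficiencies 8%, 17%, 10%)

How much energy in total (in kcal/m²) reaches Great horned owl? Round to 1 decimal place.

Pathway 1: 158200 × 0.08 × 0.1 × 0.05 × 0.1 = 6.328 kcal/m²
Pathway 2: 619900 × 0.2 × 0.09 × 0.07 = 781.074 kcal/m²
Pathway 3: 806000 × 0.08 × 0.17 × 0.1 = 1096.16 kcal/m²
Total at Great horned owl: 6.328 + 781.074 + 1096.16 = 1883.562 kcal/m²

1883.6 kcal/m²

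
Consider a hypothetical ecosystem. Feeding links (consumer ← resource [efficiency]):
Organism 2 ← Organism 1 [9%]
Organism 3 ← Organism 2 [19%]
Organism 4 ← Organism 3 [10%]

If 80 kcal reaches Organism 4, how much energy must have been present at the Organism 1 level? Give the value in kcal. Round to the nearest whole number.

Cumulative transfer efficiency: 0.09 × 0.19 × 0.1 = 0.00171
Organism 1 energy = 80 / 0.00171 = 46784 kcal

46784 kcal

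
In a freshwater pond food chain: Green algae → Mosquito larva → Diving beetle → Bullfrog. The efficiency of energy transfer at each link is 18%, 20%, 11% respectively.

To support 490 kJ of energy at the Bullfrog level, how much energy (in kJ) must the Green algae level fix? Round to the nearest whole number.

123737 kJ

Cumulative transfer efficiency: 0.18 × 0.2 × 0.11 = 0.00396
Green algae energy = 490 / 0.00396 = 123737 kJ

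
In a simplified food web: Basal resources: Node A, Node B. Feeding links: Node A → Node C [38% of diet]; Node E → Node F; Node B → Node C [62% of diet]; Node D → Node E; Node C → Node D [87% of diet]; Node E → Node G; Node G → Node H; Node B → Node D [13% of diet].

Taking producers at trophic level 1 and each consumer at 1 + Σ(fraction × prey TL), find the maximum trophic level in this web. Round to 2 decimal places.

5.87

Node C: 1 + (0.62×1 + 0.38×1) = 2
Node D: 1 + (0.87×2 + 0.13×1) = 2.87
Node E: 1 + 2.87 = 3.87
Node F: 1 + 3.87 = 4.87
Node G: 1 + 3.87 = 4.87
Node H: 1 + 4.87 = 5.87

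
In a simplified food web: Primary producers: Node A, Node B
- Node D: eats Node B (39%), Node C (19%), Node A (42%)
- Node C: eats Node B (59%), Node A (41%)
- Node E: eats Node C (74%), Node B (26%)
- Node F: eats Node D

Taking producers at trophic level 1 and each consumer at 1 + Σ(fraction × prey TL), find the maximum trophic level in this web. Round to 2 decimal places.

Node C: 1 + (0.59×1 + 0.41×1) = 2
Node D: 1 + (0.39×1 + 0.19×2 + 0.42×1) = 2.19
Node E: 1 + (0.74×2 + 0.26×1) = 2.74
Node F: 1 + 2.19 = 3.19

3.19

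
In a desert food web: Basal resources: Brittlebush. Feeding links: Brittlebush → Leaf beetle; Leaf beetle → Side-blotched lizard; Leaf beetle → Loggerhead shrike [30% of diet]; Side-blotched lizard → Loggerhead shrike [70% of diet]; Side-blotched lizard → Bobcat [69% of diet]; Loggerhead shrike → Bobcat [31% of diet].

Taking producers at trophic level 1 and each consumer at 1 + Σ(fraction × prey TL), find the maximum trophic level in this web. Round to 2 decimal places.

Leaf beetle: 1 + 1 = 2
Side-blotched lizard: 1 + 2 = 3
Loggerhead shrike: 1 + (0.3×2 + 0.7×3) = 3.7
Bobcat: 1 + (0.69×3 + 0.31×3.7) = 4.217

4.22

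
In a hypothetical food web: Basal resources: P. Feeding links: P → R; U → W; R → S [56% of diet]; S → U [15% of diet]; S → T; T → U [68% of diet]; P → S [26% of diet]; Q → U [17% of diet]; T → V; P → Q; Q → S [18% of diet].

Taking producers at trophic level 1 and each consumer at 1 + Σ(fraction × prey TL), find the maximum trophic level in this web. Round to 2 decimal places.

Q: 1 + 1 = 2
R: 1 + 1 = 2
S: 1 + (0.56×2 + 0.26×1 + 0.18×2) = 2.74
T: 1 + 2.74 = 3.74
U: 1 + (0.15×2.74 + 0.17×2 + 0.68×3.74) = 4.2942
V: 1 + 3.74 = 4.74
W: 1 + 4.2942 = 5.2942

5.29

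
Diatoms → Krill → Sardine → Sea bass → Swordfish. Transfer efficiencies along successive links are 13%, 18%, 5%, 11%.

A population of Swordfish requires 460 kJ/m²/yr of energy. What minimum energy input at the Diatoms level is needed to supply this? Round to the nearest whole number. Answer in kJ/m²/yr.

3574204 kJ/m²/yr

Cumulative transfer efficiency: 0.13 × 0.18 × 0.05 × 0.11 = 0.0001287
Diatoms energy = 460 / 0.0001287 = 3574204 kJ/m²/yr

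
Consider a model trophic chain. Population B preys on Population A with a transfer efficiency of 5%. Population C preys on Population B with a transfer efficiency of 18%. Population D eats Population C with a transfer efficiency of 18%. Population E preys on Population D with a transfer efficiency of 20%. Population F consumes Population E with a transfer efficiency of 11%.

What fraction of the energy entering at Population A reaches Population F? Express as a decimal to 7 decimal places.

0.0000356

Product of link efficiencies: 0.05 × 0.18 × 0.18 × 0.2 × 0.11 = 0.00003564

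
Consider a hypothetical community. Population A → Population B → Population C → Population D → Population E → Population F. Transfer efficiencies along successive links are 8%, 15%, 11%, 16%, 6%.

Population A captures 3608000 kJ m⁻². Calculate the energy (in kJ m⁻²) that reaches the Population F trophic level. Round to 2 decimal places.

Population B: 3608000 × 0.08 = 288640 kJ m⁻²
Population C: 288640 × 0.15 = 43296 kJ m⁻²
Population D: 43296 × 0.11 = 4762.56 kJ m⁻²
Population E: 4762.56 × 0.16 = 762.0096 kJ m⁻²
Population F: 762.0096 × 0.06 = 45.720576 kJ m⁻²

45.72 kJ m⁻²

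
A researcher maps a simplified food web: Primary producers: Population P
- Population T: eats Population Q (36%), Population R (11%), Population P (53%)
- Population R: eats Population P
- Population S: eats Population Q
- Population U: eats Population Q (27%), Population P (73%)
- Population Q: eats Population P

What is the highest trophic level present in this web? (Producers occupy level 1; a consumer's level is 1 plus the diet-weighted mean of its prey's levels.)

3

Population Q: 1 + 1 = 2
Population R: 1 + 1 = 2
Population S: 1 + 2 = 3
Population T: 1 + (0.36×2 + 0.11×2 + 0.53×1) = 2.47
Population U: 1 + (0.27×2 + 0.73×1) = 2.27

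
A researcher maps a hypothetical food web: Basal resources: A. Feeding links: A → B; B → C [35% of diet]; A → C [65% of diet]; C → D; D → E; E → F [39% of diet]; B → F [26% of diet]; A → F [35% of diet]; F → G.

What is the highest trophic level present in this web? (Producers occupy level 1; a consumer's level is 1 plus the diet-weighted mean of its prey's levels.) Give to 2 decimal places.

B: 1 + 1 = 2
C: 1 + (0.35×2 + 0.65×1) = 2.35
D: 1 + 2.35 = 3.35
E: 1 + 3.35 = 4.35
F: 1 + (0.39×4.35 + 0.26×2 + 0.35×1) = 3.5665
G: 1 + 3.5665 = 4.5665

4.57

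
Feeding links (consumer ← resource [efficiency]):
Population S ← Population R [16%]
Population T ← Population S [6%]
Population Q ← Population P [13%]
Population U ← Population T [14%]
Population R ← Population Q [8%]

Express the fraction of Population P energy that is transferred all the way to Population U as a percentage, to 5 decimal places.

Product of link efficiencies: 0.13 × 0.08 × 0.16 × 0.06 × 0.14 = 0.0000139776
As a percentage: 0.0000139776 × 100 = 0.00140%

0.00140%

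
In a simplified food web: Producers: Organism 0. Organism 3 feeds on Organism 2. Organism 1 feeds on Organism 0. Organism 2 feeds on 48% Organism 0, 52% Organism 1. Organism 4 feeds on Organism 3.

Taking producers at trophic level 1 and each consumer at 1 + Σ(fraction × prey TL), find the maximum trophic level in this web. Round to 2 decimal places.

4.52

Organism 1: 1 + 1 = 2
Organism 2: 1 + (0.48×1 + 0.52×2) = 2.52
Organism 3: 1 + 2.52 = 3.52
Organism 4: 1 + 3.52 = 4.52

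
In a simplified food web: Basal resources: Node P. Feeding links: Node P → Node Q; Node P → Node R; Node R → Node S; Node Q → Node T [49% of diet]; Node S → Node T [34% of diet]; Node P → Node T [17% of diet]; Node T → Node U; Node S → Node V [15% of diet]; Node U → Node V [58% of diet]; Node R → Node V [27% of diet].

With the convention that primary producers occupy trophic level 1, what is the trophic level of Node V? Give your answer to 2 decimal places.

4.41

Node Q: 1 + 1 = 2
Node R: 1 + 1 = 2
Node S: 1 + 2 = 3
Node T: 1 + (0.49×2 + 0.34×3 + 0.17×1) = 3.17
Node U: 1 + 3.17 = 4.17
Node V: 1 + (0.15×3 + 0.58×4.17 + 0.27×2) = 4.4086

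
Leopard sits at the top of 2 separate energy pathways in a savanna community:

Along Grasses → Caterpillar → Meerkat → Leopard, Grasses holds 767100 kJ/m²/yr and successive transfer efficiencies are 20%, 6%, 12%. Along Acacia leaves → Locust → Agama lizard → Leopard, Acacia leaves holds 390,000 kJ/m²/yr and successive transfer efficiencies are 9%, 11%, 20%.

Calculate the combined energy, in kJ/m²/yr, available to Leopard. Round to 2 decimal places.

Via Grasses: 767100 × 0.2 × 0.06 × 0.12 = 1104.624 kJ/m²/yr
Via Acacia leaves: 390000 × 0.09 × 0.11 × 0.2 = 772.2 kJ/m²/yr
Total at Leopard: 1104.624 + 772.2 = 1876.824 kJ/m²/yr

1876.82 kJ/m²/yr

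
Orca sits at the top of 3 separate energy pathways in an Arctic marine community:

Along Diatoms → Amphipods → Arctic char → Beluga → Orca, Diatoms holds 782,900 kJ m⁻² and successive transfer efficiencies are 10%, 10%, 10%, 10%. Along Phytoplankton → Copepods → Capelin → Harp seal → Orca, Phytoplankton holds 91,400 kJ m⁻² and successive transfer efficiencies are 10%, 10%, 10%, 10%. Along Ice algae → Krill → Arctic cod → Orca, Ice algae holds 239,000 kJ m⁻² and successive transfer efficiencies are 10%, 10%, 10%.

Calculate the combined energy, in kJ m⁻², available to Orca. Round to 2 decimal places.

326.43 kJ m⁻²

Via Diatoms: 782900 × 0.1 × 0.1 × 0.1 × 0.1 = 78.29 kJ m⁻²
Via Phytoplankton: 91400 × 0.1 × 0.1 × 0.1 × 0.1 = 9.14 kJ m⁻²
Via Ice algae: 239000 × 0.1 × 0.1 × 0.1 = 239 kJ m⁻²
Total at Orca: 78.29 + 9.14 + 239 = 326.43 kJ m⁻²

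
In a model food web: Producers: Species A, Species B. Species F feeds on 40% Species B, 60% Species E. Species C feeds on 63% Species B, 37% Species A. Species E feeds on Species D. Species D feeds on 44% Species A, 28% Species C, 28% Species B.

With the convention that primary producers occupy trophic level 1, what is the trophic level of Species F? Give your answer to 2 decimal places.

3.37

Species C: 1 + (0.63×1 + 0.37×1) = 2
Species D: 1 + (0.44×1 + 0.28×2 + 0.28×1) = 2.28
Species E: 1 + 2.28 = 3.28
Species F: 1 + (0.4×1 + 0.6×3.28) = 3.368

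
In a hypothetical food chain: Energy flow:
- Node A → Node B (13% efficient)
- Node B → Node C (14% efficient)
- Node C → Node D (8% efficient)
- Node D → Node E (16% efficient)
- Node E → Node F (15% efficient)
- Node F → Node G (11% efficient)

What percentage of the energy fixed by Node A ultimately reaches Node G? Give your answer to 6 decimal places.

0.000384%

Product of link efficiencies: 0.13 × 0.14 × 0.08 × 0.16 × 0.15 × 0.11 = 0.00000384384
As a percentage: 0.00000384384 × 100 = 0.000384%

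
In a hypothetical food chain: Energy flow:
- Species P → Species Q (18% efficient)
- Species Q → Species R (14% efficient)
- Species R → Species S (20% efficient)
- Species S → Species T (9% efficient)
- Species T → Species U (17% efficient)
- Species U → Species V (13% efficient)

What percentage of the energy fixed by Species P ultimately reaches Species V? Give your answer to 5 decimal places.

Product of link efficiencies: 0.18 × 0.14 × 0.2 × 0.09 × 0.17 × 0.13 = 0.00001002456
As a percentage: 0.00001002456 × 100 = 0.00100%

0.00100%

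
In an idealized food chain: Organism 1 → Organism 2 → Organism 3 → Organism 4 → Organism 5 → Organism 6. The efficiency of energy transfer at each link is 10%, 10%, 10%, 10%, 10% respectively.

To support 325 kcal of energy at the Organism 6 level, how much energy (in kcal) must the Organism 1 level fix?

32500000 kcal

Cumulative transfer efficiency: 0.1 × 0.1 × 0.1 × 0.1 × 0.1 = 0.00001
Organism 1 energy = 325 / 0.00001 = 32500000 kcal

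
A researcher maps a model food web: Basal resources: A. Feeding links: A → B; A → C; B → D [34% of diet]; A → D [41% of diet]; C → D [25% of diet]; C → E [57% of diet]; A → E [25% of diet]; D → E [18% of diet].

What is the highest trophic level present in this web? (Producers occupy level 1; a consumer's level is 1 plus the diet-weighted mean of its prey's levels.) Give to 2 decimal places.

2.86

B: 1 + 1 = 2
C: 1 + 1 = 2
D: 1 + (0.34×2 + 0.41×1 + 0.25×2) = 2.59
E: 1 + (0.57×2 + 0.25×1 + 0.18×2.59) = 2.8562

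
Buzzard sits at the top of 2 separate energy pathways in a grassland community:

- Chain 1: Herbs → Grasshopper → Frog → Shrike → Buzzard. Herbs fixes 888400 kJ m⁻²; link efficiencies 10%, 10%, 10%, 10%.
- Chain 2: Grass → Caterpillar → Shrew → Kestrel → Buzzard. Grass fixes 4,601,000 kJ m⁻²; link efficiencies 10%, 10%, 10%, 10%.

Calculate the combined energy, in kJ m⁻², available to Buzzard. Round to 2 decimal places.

548.94 kJ m⁻²

Chain 1: 888400 × 0.1 × 0.1 × 0.1 × 0.1 = 88.84 kJ m⁻²
Chain 2: 4601000 × 0.1 × 0.1 × 0.1 × 0.1 = 460.1 kJ m⁻²
Total at Buzzard: 88.84 + 460.1 = 548.94 kJ m⁻²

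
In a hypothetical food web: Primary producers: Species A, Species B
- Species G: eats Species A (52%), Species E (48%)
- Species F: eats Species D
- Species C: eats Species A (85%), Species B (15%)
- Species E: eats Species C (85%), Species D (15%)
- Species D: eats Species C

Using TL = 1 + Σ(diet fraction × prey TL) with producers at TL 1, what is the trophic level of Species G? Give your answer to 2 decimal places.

3.03

Species C: 1 + (0.85×1 + 0.15×1) = 2
Species D: 1 + 2 = 3
Species E: 1 + (0.85×2 + 0.15×3) = 3.15
Species F: 1 + 3 = 4
Species G: 1 + (0.52×1 + 0.48×3.15) = 3.032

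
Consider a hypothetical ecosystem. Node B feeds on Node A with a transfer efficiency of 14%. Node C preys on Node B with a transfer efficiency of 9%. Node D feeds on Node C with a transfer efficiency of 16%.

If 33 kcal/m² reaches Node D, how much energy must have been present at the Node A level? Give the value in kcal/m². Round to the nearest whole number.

Cumulative transfer efficiency: 0.14 × 0.09 × 0.16 = 0.002016
Node A energy = 33 / 0.002016 = 16369 kcal/m²

16369 kcal/m²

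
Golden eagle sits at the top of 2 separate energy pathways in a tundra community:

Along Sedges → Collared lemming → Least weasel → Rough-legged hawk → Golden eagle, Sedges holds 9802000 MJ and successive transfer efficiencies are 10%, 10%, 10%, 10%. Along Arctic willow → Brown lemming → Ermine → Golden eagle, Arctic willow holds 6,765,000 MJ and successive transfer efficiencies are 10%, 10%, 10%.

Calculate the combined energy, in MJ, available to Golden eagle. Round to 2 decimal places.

Via Sedges: 9802000 × 0.1 × 0.1 × 0.1 × 0.1 = 980.2 MJ
Via Arctic willow: 6765000 × 0.1 × 0.1 × 0.1 = 6765 MJ
Total at Golden eagle: 980.2 + 6765 = 7745.2 MJ

7745.20 MJ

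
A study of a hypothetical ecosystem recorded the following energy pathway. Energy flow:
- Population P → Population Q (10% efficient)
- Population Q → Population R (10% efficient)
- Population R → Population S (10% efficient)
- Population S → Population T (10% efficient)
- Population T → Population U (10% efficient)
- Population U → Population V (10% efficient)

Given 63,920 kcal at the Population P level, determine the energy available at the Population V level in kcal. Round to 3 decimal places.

0.064 kcal

Population Q: 63920 × 0.1 = 6392 kcal
Population R: 6392 × 0.1 = 639.2 kcal
Population S: 639.2 × 0.1 = 63.92 kcal
Population T: 63.92 × 0.1 = 6.392 kcal
Population U: 6.392 × 0.1 = 0.6392 kcal
Population V: 0.6392 × 0.1 = 0.06392 kcal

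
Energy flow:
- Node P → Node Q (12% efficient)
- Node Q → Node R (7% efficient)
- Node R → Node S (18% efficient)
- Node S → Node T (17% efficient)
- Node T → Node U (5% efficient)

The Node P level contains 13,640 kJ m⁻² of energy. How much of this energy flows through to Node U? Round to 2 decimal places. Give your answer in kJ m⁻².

Node Q: 13640 × 0.12 = 1636.8 kJ m⁻²
Node R: 1636.8 × 0.07 = 114.576 kJ m⁻²
Node S: 114.576 × 0.18 = 20.62368 kJ m⁻²
Node T: 20.62368 × 0.17 = 3.5060256 kJ m⁻²
Node U: 3.5060256 × 0.05 = 0.17530128 kJ m⁻²

0.18 kJ m⁻²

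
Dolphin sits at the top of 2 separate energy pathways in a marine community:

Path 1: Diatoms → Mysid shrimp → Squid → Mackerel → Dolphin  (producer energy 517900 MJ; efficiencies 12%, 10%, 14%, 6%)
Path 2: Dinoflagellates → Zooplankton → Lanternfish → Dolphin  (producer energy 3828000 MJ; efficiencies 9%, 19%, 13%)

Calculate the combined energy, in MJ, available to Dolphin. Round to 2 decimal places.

Path 1: 517900 × 0.12 × 0.1 × 0.14 × 0.06 = 52.20432 MJ
Path 2: 3828000 × 0.09 × 0.19 × 0.13 = 8509.644 MJ
Total at Dolphin: 52.20432 + 8509.644 = 8561.84832 MJ

8561.85 MJ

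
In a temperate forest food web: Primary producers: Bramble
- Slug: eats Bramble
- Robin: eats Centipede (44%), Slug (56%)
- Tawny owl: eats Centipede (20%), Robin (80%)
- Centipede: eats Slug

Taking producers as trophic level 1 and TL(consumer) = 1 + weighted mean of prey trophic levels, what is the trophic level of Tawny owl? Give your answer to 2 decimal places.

4.35

Slug: 1 + 1 = 2
Centipede: 1 + 2 = 3
Robin: 1 + (0.44×3 + 0.56×2) = 3.44
Tawny owl: 1 + (0.2×3 + 0.8×3.44) = 4.352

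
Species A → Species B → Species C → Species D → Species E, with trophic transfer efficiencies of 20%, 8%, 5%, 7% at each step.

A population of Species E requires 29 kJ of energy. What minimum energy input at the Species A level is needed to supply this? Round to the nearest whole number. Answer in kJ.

Cumulative transfer efficiency: 0.2 × 0.08 × 0.05 × 0.07 = 0.000056
Species A energy = 29 / 0.000056 = 517857 kJ

517857 kJ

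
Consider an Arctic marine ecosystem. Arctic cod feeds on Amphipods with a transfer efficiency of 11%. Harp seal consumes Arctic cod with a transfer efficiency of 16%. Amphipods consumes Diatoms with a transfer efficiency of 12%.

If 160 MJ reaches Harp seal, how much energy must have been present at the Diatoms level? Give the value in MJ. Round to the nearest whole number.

75758 MJ

Cumulative transfer efficiency: 0.12 × 0.11 × 0.16 = 0.002112
Diatoms energy = 160 / 0.002112 = 75758 MJ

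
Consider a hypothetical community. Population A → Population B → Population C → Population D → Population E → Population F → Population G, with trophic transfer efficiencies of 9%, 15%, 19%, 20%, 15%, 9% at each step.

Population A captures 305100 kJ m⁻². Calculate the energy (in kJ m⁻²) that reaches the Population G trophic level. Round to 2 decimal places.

Population B: 305100 × 0.09 = 27459 kJ m⁻²
Population C: 27459 × 0.15 = 4118.85 kJ m⁻²
Population D: 4118.85 × 0.19 = 782.5815 kJ m⁻²
Population E: 782.5815 × 0.2 = 156.5163 kJ m⁻²
Population F: 156.5163 × 0.15 = 23.477445 kJ m⁻²
Population G: 23.477445 × 0.09 = 2.11297005 kJ m⁻²

2.11 kJ m⁻²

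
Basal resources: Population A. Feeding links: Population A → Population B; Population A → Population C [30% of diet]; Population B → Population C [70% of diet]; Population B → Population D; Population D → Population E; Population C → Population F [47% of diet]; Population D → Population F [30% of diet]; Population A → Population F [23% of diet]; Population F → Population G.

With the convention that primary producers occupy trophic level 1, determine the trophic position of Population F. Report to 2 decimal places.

3.40

Population B: 1 + 1 = 2
Population C: 1 + (0.3×1 + 0.7×2) = 2.7
Population D: 1 + 2 = 3
Population E: 1 + 3 = 4
Population F: 1 + (0.47×2.7 + 0.3×3 + 0.23×1) = 3.399
Population G: 1 + 3.399 = 4.399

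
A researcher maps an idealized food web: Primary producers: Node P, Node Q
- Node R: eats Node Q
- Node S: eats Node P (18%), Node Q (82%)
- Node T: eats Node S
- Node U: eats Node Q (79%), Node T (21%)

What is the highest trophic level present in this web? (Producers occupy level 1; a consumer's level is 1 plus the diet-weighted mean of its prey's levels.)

3

Node R: 1 + 1 = 2
Node S: 1 + (0.18×1 + 0.82×1) = 2
Node T: 1 + 2 = 3
Node U: 1 + (0.79×1 + 0.21×3) = 2.42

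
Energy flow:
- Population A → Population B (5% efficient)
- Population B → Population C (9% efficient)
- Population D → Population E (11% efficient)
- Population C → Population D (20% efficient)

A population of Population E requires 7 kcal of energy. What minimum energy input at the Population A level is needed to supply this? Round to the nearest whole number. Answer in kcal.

Cumulative transfer efficiency: 0.05 × 0.09 × 0.2 × 0.11 = 0.000099
Population A energy = 7 / 0.000099 = 70707 kcal

70707 kcal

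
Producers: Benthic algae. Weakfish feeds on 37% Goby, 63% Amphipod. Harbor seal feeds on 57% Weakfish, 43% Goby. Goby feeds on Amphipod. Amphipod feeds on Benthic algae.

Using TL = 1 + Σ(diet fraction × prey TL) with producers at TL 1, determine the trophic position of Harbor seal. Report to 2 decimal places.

Amphipod: 1 + 1 = 2
Goby: 1 + 2 = 3
Weakfish: 1 + (0.37×3 + 0.63×2) = 3.37
Harbor seal: 1 + (0.57×3.37 + 0.43×3) = 4.2109

4.21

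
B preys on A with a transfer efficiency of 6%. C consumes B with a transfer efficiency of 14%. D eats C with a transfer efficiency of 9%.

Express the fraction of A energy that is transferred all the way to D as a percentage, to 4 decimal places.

Product of link efficiencies: 0.06 × 0.14 × 0.09 = 0.000756
As a percentage: 0.000756 × 100 = 0.0756%

0.0756%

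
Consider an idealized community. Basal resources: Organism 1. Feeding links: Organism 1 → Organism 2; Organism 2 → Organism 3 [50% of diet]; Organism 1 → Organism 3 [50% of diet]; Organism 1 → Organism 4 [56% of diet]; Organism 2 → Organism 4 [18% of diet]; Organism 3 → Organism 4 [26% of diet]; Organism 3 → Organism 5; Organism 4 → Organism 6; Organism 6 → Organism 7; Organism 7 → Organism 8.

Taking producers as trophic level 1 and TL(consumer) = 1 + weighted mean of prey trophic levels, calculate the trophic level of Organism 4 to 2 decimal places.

2.57

Organism 2: 1 + 1 = 2
Organism 3: 1 + (0.5×2 + 0.5×1) = 2.5
Organism 4: 1 + (0.56×1 + 0.18×2 + 0.26×2.5) = 2.57
Organism 5: 1 + 2.5 = 3.5
Organism 6: 1 + 2.57 = 3.57
Organism 7: 1 + 3.57 = 4.57
Organism 8: 1 + 4.57 = 5.57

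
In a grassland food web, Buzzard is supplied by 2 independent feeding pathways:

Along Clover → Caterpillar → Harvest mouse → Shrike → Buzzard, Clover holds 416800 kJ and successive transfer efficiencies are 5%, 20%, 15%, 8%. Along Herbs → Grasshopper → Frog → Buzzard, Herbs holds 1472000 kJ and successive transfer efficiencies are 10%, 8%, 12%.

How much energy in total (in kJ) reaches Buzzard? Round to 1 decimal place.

1463.1 kJ

Via Clover: 416800 × 0.05 × 0.2 × 0.15 × 0.08 = 50.016 kJ
Via Herbs: 1472000 × 0.1 × 0.08 × 0.12 = 1413.12 kJ
Total at Buzzard: 50.016 + 1413.12 = 1463.136 kJ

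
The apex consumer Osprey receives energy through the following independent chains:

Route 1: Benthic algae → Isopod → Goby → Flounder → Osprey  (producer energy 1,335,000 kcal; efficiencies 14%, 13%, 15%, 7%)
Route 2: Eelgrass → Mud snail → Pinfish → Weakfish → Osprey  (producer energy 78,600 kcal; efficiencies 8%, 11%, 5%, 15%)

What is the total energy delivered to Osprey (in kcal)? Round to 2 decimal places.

Route 1: 1335000 × 0.14 × 0.13 × 0.15 × 0.07 = 255.1185 kcal
Route 2: 78600 × 0.08 × 0.11 × 0.05 × 0.15 = 5.1876 kcal
Total at Osprey: 255.1185 + 5.1876 = 260.3061 kcal

260.31 kcal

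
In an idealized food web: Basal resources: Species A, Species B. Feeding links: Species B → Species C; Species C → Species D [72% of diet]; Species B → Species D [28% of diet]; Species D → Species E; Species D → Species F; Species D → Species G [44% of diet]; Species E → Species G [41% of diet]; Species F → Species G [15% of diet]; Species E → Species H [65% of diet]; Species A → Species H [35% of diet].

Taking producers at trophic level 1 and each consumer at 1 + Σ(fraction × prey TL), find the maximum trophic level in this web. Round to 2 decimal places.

4.28

Species C: 1 + 1 = 2
Species D: 1 + (0.72×2 + 0.28×1) = 2.72
Species E: 1 + 2.72 = 3.72
Species F: 1 + 2.72 = 3.72
Species G: 1 + (0.44×2.72 + 0.41×3.72 + 0.15×3.72) = 4.28
Species H: 1 + (0.65×3.72 + 0.35×1) = 3.768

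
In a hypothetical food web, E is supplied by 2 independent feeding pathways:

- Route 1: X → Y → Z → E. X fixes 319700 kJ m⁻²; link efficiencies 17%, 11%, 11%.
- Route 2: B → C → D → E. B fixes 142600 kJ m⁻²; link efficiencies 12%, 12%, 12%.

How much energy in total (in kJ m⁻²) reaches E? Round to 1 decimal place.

Route 1: 319700 × 0.17 × 0.11 × 0.11 = 657.6229 kJ m⁻²
Route 2: 142600 × 0.12 × 0.12 × 0.12 = 246.4128 kJ m⁻²
Total at E: 657.6229 + 246.4128 = 904.0357 kJ m⁻²

904.0 kJ m⁻²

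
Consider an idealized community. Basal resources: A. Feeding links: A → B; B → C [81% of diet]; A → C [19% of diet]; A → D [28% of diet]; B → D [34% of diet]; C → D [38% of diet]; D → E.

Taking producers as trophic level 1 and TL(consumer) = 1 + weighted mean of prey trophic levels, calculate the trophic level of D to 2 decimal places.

3.03

B: 1 + 1 = 2
C: 1 + (0.81×2 + 0.19×1) = 2.81
D: 1 + (0.28×1 + 0.34×2 + 0.38×2.81) = 3.0278
E: 1 + 3.0278 = 4.0278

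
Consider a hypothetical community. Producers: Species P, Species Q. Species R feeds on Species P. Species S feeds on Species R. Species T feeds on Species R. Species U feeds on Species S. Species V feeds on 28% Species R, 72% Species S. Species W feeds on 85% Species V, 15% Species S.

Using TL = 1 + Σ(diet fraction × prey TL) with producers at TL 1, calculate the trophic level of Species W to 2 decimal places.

Species R: 1 + 1 = 2
Species S: 1 + 2 = 3
Species T: 1 + 2 = 3
Species U: 1 + 3 = 4
Species V: 1 + (0.28×2 + 0.72×3) = 3.72
Species W: 1 + (0.85×3.72 + 0.15×3) = 4.612

4.61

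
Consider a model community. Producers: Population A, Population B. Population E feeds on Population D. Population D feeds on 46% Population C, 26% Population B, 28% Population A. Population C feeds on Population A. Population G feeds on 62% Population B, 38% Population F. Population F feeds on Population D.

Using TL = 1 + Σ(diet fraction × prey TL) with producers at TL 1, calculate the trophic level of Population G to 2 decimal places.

2.93

Population C: 1 + 1 = 2
Population D: 1 + (0.46×2 + 0.26×1 + 0.28×1) = 2.46
Population E: 1 + 2.46 = 3.46
Population F: 1 + 2.46 = 3.46
Population G: 1 + (0.62×1 + 0.38×3.46) = 2.9348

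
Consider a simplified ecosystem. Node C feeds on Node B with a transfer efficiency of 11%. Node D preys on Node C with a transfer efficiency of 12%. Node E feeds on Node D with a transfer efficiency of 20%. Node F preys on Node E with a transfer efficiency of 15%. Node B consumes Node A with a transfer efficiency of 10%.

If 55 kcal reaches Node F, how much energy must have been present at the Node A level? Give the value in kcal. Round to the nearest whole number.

1388889 kcal

Cumulative transfer efficiency: 0.1 × 0.11 × 0.12 × 0.2 × 0.15 = 0.0000396
Node A energy = 55 / 0.0000396 = 1388889 kcal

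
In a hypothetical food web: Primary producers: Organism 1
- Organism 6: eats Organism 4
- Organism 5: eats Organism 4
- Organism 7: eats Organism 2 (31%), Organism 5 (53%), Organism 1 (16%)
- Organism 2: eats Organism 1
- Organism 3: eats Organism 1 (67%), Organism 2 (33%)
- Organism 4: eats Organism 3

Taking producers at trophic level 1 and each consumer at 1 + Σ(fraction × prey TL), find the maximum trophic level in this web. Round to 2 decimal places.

4.33

Organism 2: 1 + 1 = 2
Organism 3: 1 + (0.67×1 + 0.33×2) = 2.33
Organism 4: 1 + 2.33 = 3.33
Organism 5: 1 + 3.33 = 4.33
Organism 6: 1 + 3.33 = 4.33
Organism 7: 1 + (0.31×2 + 0.53×4.33 + 0.16×1) = 4.0749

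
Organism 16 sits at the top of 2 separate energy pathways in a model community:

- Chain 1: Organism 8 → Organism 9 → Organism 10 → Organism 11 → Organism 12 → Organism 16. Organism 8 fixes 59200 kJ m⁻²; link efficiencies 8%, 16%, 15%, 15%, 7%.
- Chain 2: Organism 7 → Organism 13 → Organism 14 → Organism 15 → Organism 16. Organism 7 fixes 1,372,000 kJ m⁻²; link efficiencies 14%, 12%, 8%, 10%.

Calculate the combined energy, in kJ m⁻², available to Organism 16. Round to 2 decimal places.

185.59 kJ m⁻²

Chain 1: 59200 × 0.08 × 0.16 × 0.15 × 0.15 × 0.07 = 1.193472 kJ m⁻²
Chain 2: 1372000 × 0.14 × 0.12 × 0.08 × 0.1 = 184.3968 kJ m⁻²
Total at Organism 16: 1.193472 + 184.3968 = 185.590272 kJ m⁻²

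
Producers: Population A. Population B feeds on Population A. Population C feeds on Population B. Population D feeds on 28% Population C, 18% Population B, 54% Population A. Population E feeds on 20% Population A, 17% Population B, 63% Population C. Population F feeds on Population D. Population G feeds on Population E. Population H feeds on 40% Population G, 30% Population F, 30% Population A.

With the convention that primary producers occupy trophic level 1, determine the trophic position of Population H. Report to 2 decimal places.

Population B: 1 + 1 = 2
Population C: 1 + 2 = 3
Population D: 1 + (0.28×3 + 0.18×2 + 0.54×1) = 2.74
Population E: 1 + (0.2×1 + 0.17×2 + 0.63×3) = 3.43
Population F: 1 + 2.74 = 3.74
Population G: 1 + 3.43 = 4.43
Population H: 1 + (0.4×4.43 + 0.3×3.74 + 0.3×1) = 4.194

4.19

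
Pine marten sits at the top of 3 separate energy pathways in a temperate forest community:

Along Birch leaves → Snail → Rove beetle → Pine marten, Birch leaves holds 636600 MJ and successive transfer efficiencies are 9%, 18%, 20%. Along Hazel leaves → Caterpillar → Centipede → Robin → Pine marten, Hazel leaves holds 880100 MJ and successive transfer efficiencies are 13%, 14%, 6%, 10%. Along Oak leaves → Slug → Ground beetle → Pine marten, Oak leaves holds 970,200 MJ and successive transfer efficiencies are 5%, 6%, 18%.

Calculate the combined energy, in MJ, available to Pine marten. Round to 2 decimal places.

2682.60 MJ

Via Birch leaves: 636600 × 0.09 × 0.18 × 0.2 = 2062.584 MJ
Via Hazel leaves: 880100 × 0.13 × 0.14 × 0.06 × 0.1 = 96.10692 MJ
Via Oak leaves: 970200 × 0.05 × 0.06 × 0.18 = 523.908 MJ
Total at Pine marten: 2062.584 + 96.10692 + 523.908 = 2682.59892 MJ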